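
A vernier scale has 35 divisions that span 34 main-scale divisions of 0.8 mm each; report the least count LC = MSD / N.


LC = MSD / n_div
= 0.8 / 35
= 0.0229

0.0229


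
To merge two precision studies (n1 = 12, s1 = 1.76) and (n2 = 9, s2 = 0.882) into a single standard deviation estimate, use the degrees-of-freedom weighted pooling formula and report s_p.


s_p = sqrt(((n1-1)*s1^2 + (n2-1)*s2^2) / (n1+n2-2))
numerator = (12-1)*1.76^2 + (9-1)*0.882^2 = 34.0736 + 6.223392 = 40.296992
denominator = 12 + 9 - 2 = 19
s_p^2 = 40.296992 / 19 = 2.1208943
s_p = sqrt(2.1208943) = 1.4563

1.4563


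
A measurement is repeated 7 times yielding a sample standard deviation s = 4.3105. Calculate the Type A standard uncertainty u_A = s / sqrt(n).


u_A = s / sqrt(n)
u_A = 4.3105 / sqrt(7)
u_A = 4.3105 / 2.6457513
u_A = 1.6292

1.6292


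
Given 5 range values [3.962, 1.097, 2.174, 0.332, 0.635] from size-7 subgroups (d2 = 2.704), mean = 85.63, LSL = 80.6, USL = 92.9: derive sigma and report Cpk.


R_bar = (3.962 + 1.097 + 2.174 + 0.332 + 0.635) / 5 = 1.64
sigma = R_bar / d2 = 1.64 / 2.704 = 0.60650888
Cp = (USL - LSL)/(6*sigma) = (92.9 - 80.6)/(6*0.60650888) = 3.3800
Cpu = (92.9 - 85.63)/(3*0.60650888) = 3.9955
Cpl = (85.63 - 80.6)/(3*0.60650888) = 2.7645
Cpk = min(Cpu, Cpl) = 2.7645

2.7645


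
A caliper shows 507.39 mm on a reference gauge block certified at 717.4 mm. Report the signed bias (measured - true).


Systematic error = measured - true
= 507.39 - 717.4
= -210.0100

-210.0100


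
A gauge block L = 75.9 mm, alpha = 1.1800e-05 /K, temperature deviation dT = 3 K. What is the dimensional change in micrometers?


dL = L * alpha * dT
= 75.9 * 1.1800e-05 * 3
= 0.0026869 mm
dL_um = 0.0026869 * 1000 = 2.6869 um

2.6869


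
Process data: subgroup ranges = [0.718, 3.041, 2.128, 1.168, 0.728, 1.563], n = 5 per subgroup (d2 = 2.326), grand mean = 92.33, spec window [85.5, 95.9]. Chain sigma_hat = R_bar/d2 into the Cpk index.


R_bar = (0.718 + 3.041 + 2.128 + 1.168 + 0.728 + 1.563) / 6 = 1.5576667
sigma = R_bar / d2 = 1.5576667 / 2.326 = 0.66967614
Cp = (USL - LSL)/(6*sigma) = (95.9 - 85.5)/(6*0.66967614) = 2.5883
Cpu = (95.9 - 92.33)/(3*0.66967614) = 1.7770
Cpl = (92.33 - 85.5)/(3*0.66967614) = 3.3997
Cpk = min(Cpu, Cpl) = 1.7770

1.7770


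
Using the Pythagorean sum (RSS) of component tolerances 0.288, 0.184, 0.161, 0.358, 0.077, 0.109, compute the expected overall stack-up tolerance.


RSS = sqrt(0.288^2 + 0.184^2 + 0.161^2 + 0.358^2 + 0.077^2 + 0.109^2)
= sqrt(0.288695)
= 0.5373

0.5373


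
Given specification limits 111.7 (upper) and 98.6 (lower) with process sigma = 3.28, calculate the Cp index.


Cp = (USL - LSL) / (6 * sigma)
= (111.7 - 98.6) / (6 * 3.28)
= 13.1000 / 19.6800
= 0.6657

0.6657


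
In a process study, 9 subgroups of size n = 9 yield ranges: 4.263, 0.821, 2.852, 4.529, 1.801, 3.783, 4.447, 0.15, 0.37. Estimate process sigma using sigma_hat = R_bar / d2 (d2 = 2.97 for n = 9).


R_bar = (4.263 + 0.821 + 2.852 + 4.529 + 1.801 + 3.783 + 4.447 + 0.15 + 0.37) / 9
R_bar = 23.016 / 9 = 2.5573333
sigma_hat = R_bar / d2 = 2.5573333 / 2.97 = 0.8611

0.8611


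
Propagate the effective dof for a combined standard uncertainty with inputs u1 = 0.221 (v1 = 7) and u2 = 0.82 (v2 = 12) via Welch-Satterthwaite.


uc = sqrt(u1^2 + u2^2) = sqrt(0.221^2 + 0.82^2) = 0.84925909
v_eff = uc^4 / (u1^4/v1 + u2^4/v2)
= 0.84925909^4 / (0.221^4/7 + 0.82^4/12)
= 0.52018858 / 0.038017591
v_eff = 13.6828

13.6828


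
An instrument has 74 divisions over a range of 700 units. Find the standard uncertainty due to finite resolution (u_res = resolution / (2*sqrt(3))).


resolution = range / divisions
resolution = 700 / 74 = 9.4594595
u_res = resolution / (2*sqrt(3))
u_res = 9.4594595 / 3.4641016
u_res = 2.7307

2.7307


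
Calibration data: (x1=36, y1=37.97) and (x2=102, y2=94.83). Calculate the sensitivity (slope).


slope = (y2 - y1) / (x2 - x1)
= (94.83 - 37.97) / (102 - 36)
= 56.8600 / 66
= 0.8615

0.8615


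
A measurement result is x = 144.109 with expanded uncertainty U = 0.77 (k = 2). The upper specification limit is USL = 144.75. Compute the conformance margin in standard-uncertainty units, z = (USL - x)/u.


u = U / k = 0.77 / 2 = 0.385
margin = |USL - x| = |144.75 - 144.109| = 0.641
z = margin / u = 0.641 / 0.385
z = 1.6649

1.6649


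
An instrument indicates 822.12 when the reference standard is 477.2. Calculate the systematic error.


Systematic error = measured - true
= 822.12 - 477.2
= 344.9200

344.9200


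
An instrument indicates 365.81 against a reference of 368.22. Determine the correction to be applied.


Correction = standard - reading
= 368.22 - 365.81
= 2.4100

2.4100


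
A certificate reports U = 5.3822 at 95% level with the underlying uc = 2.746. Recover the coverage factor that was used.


k = U / uc
k = 5.3822 / 2.746
k = 1.96

1.96


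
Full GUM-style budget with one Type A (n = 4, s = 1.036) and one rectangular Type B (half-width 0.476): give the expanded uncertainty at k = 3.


u_A = s / sqrt(n) = 1.036 / sqrt(4) = 0.518
u_B = half_width / sqrt(3) = 0.476 / sqrt(3) = 0.27481873
uc = sqrt(u_A^2 + u_B^2) = sqrt(0.518^2 + 0.27481873^2) = 0.58638668
U = k * uc = 3 * 0.58638668
U = 1.7592

1.7592


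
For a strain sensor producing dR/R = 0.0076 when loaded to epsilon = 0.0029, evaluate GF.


GF = (dR/R) / epsilon
= 0.0076 / 0.0029
= 2.6207

2.6207


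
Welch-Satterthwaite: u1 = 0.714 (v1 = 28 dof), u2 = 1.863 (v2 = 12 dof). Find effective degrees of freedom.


uc = sqrt(u1^2 + u2^2) = sqrt(0.714^2 + 1.863^2) = 1.9951353
v_eff = uc^4 / (u1^4/v1 + u2^4/v2)
= 1.9951353^4 / (0.714^4/28 + 1.863^4/12)
= 15.844897 / 1.013135
v_eff = 15.6395

15.6395


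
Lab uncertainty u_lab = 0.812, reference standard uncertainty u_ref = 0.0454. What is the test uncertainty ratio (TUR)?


TUR = u_lab / u_ref
= 0.812 / 0.0454
= 17.8855

17.8855


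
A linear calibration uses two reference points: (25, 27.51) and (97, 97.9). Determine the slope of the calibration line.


slope = (y2 - y1) / (x2 - x1)
= (97.9 - 27.51) / (97 - 25)
= 70.3900 / 72
= 0.9776

0.9776


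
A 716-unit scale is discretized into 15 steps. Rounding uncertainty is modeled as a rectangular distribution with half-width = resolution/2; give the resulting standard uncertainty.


resolution = range / divisions
resolution = 716 / 15 = 47.733333
u_res = resolution / (2*sqrt(3))
u_res = 47.733333 / 3.4641016
u_res = 13.7794

13.7794


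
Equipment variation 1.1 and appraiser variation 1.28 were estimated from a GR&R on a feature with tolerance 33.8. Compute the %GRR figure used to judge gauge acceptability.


GRR = sqrt(EV^2 + AV^2) = sqrt(1.1^2 + 1.28^2) = 1.6877204
%GRR = GRR / tol * 100 = 1.6877204 / 33.8 * 100
%GRR = 4.9933

4.9933


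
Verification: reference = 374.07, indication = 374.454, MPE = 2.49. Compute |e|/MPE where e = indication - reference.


e = indication - reference = 374.454 - 374.07 = 0.3840
|e| = 0.3840
ratio = |e| / MPE = 0.3840 / 2.49
ratio = 0.1542

0.1542


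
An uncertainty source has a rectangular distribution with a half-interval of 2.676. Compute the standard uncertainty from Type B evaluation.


u_B = half_width / sqrt(3)
u_B = 2.676 / 1.7320508
u_B = 1.5450

1.5450


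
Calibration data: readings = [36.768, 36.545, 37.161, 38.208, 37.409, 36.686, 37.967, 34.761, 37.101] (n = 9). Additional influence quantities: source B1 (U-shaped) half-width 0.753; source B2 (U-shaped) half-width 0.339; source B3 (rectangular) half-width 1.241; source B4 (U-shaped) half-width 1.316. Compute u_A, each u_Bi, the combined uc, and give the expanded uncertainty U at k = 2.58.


mean = (36.768 + 36.545 + 37.161 + 38.208 + 37.409 + 36.686 + 37.967 + 34.761 + 37.101) / 9 = 36.95622222
s = sqrt(sum((x - mean)^2)/(n-1)) = 0.99706278
u_A = s / sqrt(n) = 0.99706278 / sqrt(9) = 0.33235426
u_B1 = 0.753 / sqrt(2) = 0.53245141
u_B2 = 0.339 / sqrt(2) = 0.2397092
u_B3 = 1.241 / sqrt(3) = 0.71649168
u_B4 = 1.316 / sqrt(2) = 0.93055252
uc = sqrt(0.33235426^2 + 0.53245141^2 + 0.2397092^2 + 0.71649168^2 + 0.93055252^2) = 1.3530383
U = k * uc = 2.58 * 1.3530383
U = 3.4908

3.4908


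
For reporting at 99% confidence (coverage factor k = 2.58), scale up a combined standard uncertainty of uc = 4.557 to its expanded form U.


U = k * uc
U = 2.58 * 4.557
U = 11.7571

11.7571


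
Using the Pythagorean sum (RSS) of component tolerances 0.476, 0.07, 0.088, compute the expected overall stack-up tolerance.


RSS = sqrt(0.476^2 + 0.07^2 + 0.088^2)
= sqrt(0.23922)
= 0.4891

0.4891


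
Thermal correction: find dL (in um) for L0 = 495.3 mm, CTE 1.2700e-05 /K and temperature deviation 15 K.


dL = L * alpha * dT
= 495.3 * 1.2700e-05 * 15
= 0.0943547 mm
dL_um = 0.0943547 * 1000 = 94.3547 um

94.3547


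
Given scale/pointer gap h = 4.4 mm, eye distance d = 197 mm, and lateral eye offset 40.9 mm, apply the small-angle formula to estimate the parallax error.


error = h * offset / d
= 4.4 * 40.9 / 197
= 0.9135

0.9135


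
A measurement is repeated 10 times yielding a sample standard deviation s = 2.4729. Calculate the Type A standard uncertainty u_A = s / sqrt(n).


u_A = s / sqrt(n)
u_A = 2.4729 / sqrt(10)
u_A = 2.4729 / 3.1622777
u_A = 0.7820

0.7820


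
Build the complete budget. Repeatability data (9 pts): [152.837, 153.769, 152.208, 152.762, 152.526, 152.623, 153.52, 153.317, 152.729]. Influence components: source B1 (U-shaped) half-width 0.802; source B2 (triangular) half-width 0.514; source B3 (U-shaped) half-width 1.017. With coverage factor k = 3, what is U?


mean = (152.837 + 153.769 + 152.208 + 152.762 + 152.526 + 152.623 + 153.52 + 153.317 + 152.729) / 9 = 152.9212222
s = sqrt(sum((x - mean)^2)/(n-1)) = 0.50708968
u_A = s / sqrt(n) = 0.50708968 / sqrt(9) = 0.16902989
u_B1 = 0.802 / sqrt(2) = 0.56709964
u_B2 = 0.514 / sqrt(6) = 0.20983962
u_B3 = 1.017 / sqrt(2) = 0.7191276
uc = sqrt(0.16902989^2 + 0.56709964^2 + 0.20983962^2 + 0.7191276^2) = 0.95464668
U = k * uc = 3 * 0.95464668
U = 2.8639

2.8639


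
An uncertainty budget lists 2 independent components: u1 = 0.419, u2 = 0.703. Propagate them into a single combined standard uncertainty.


uc = sqrt(0.419^2 + 0.703^2)
uc = sqrt(0.66977)
uc = 0.8184

0.8184


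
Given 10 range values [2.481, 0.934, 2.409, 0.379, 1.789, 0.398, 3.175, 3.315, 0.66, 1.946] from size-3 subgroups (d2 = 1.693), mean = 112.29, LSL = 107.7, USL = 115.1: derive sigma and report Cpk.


R_bar = (2.481 + 0.934 + 2.409 + 0.379 + 1.789 + 0.398 + 3.175 + 3.315 + 0.66 + 1.946) / 10 = 1.7486
sigma = R_bar / d2 = 1.7486 / 1.693 = 1.0328411
Cp = (USL - LSL)/(6*sigma) = (115.1 - 107.7)/(6*1.0328411) = 1.1941
Cpu = (115.1 - 112.29)/(3*1.0328411) = 0.9069
Cpl = (112.29 - 107.7)/(3*1.0328411) = 1.4814
Cpk = min(Cpu, Cpl) = 0.9069

0.9069


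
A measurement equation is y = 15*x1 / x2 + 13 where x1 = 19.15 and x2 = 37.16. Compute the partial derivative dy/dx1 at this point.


y = 15*x1 / x2 + 13
dy/dx1 = 15/x2
Evaluate at x2 = 37.16: c1 = 15 / 37.16
c1 = 0.4037

0.4037


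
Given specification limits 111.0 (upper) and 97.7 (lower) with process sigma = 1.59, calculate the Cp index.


Cp = (USL - LSL) / (6 * sigma)
= (111.0 - 97.7) / (6 * 1.59)
= 13.3000 / 9.5400
= 1.3941

1.3941


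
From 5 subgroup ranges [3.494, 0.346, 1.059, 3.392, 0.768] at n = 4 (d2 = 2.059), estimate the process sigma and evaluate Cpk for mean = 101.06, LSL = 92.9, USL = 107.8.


R_bar = (3.494 + 0.346 + 1.059 + 3.392 + 0.768) / 5 = 1.8118
sigma = R_bar / d2 = 1.8118 / 2.059 = 0.87994172
Cp = (USL - LSL)/(6*sigma) = (107.8 - 92.9)/(6*0.87994172) = 2.8222
Cpu = (107.8 - 101.06)/(3*0.87994172) = 2.5532
Cpl = (101.06 - 92.9)/(3*0.87994172) = 3.0911
Cpk = min(Cpu, Cpl) = 2.5532

2.5532


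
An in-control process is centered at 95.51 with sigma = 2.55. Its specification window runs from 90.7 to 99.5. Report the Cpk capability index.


Cpu = (USL - mean) / (3*sigma) = (99.5 - 95.51) / (3*2.55) = 0.5216
Cpl = (mean - LSL) / (3*sigma) = (95.51 - 90.7) / (3*2.55) = 0.6288
Cpk = min(Cpu, Cpl) = 0.5216

0.5216


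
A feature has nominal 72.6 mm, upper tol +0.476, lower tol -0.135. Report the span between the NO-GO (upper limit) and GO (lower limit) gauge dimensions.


GO = nominal - lower_tol (smallest hole = maximum material condition)
GO = 72.6 - 0.135 = 72.465
NO-GO = nominal + upper_tol (largest hole = least material condition)
NO-GO = 72.6 + 0.476 = 73.076
spread = NO-GO - GO = 73.076 - 72.465 = 0.6110

0.6110


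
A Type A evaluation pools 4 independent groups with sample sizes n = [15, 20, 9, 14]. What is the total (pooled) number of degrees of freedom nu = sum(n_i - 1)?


nu = sum_i (n_i - 1)
nu = ((15 - 1) + (20 - 1) + (9 - 1) + (14 - 1))
nu = 14 + 19 + 8 + 13
nu = 54

54


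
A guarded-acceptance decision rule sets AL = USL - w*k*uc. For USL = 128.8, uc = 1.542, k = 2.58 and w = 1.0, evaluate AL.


U = k * uc = 2.58 * 1.542 = 3.97836
guard band g = w * U = 1.0 * 3.97836 = 3.97836
AL = USL - g = 128.8 - 3.97836
AL = 124.8216

124.8216


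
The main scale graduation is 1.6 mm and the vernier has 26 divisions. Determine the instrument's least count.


LC = MSD / n_div
= 1.6 / 26
= 0.0615

0.0615


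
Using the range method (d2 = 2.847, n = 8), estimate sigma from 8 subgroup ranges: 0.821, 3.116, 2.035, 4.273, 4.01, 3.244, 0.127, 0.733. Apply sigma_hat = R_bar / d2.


R_bar = (0.821 + 3.116 + 2.035 + 4.273 + 4.01 + 3.244 + 0.127 + 0.733) / 8
R_bar = 18.359 / 8 = 2.294875
sigma_hat = R_bar / d2 = 2.294875 / 2.847 = 0.8061

0.8061


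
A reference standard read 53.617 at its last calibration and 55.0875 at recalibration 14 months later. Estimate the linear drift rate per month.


rate = (v2 - v1) / months
= (55.0875 - 53.617) / 14
= 1.4705 / 14
= 0.1050

0.1050


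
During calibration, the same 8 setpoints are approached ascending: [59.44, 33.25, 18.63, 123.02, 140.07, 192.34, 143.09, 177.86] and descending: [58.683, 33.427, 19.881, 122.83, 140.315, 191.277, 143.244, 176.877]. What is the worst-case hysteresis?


|59.44 - 58.683| = 0.7570
|33.25 - 33.427| = 0.1770
|18.63 - 19.881| = 1.2510
|123.02 - 122.83| = 0.1900
|140.07 - 140.315| = 0.2450
|192.34 - 191.277| = 1.0630
|143.09 - 143.244| = 0.1540
|177.86 - 176.877| = 0.9830
hysteresis = max(diffs) = 1.2510

1.2510


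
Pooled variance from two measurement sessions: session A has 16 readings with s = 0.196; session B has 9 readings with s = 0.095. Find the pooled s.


s_p = sqrt(((n1-1)*s1^2 + (n2-1)*s2^2) / (n1+n2-2))
numerator = (16-1)*0.196^2 + (9-1)*0.095^2 = 0.57624 + 0.0722 = 0.64844
denominator = 16 + 9 - 2 = 23
s_p^2 = 0.64844 / 23 = 0.028193043
s_p = sqrt(0.028193043) = 0.1679

0.1679


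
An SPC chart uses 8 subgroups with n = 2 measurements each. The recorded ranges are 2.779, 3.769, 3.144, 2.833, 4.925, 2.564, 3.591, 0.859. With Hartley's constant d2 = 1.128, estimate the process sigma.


R_bar = (2.779 + 3.769 + 3.144 + 2.833 + 4.925 + 2.564 + 3.591 + 0.859) / 8
R_bar = 24.464 / 8 = 3.058
sigma_hat = R_bar / d2 = 3.058 / 1.128 = 2.7110

2.7110


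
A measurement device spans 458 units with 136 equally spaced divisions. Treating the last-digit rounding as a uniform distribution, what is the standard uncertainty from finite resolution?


resolution = range / divisions
resolution = 458 / 136 = 3.3676471
u_res = resolution / (2*sqrt(3))
u_res = 3.3676471 / 3.4641016
u_res = 0.9722

0.9722


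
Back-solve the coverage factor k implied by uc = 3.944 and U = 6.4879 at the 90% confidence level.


k = U / uc
k = 6.4879 / 3.944
k = 1.645

1.645


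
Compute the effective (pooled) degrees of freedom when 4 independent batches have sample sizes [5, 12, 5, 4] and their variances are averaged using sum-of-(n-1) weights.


nu = sum_i (n_i - 1)
nu = ((5 - 1) + (12 - 1) + (5 - 1) + (4 - 1))
nu = 4 + 11 + 4 + 3
nu = 22

22


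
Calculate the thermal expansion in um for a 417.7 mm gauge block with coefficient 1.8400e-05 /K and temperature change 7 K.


dL = L * alpha * dT
= 417.7 * 1.8400e-05 * 7
= 0.0537998 mm
dL_um = 0.0537998 * 1000 = 53.7998 um

53.7998


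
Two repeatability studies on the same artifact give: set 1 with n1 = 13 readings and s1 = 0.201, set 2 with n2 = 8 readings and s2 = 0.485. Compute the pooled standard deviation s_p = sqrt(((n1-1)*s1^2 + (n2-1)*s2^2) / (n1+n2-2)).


s_p = sqrt(((n1-1)*s1^2 + (n2-1)*s2^2) / (n1+n2-2))
numerator = (13-1)*0.201^2 + (8-1)*0.485^2 = 0.484812 + 1.646575 = 2.131387
denominator = 13 + 8 - 2 = 19
s_p^2 = 2.131387 / 19 = 0.11217826
s_p = sqrt(0.11217826) = 0.3349

0.3349


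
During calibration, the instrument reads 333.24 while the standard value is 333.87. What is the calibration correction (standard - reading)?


Correction = standard - reading
= 333.87 - 333.24
= 0.6300

0.6300


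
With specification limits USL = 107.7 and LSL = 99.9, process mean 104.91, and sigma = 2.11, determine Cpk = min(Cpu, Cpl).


Cpu = (USL - mean) / (3*sigma) = (107.7 - 104.91) / (3*2.11) = 0.4408
Cpl = (mean - LSL) / (3*sigma) = (104.91 - 99.9) / (3*2.11) = 0.7915
Cpk = min(Cpu, Cpl) = 0.4408

0.4408


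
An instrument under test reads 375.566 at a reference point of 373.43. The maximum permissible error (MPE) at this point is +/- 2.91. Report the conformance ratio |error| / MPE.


e = indication - reference = 375.566 - 373.43 = 2.1360
|e| = 2.1360
ratio = |e| / MPE = 2.1360 / 2.91
ratio = 0.7340

0.7340


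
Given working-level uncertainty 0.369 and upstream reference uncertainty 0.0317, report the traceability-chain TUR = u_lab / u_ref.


TUR = u_lab / u_ref
= 0.369 / 0.0317
= 11.6404

11.6404


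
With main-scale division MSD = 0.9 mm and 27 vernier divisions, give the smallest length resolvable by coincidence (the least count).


LC = MSD / n_div
= 0.9 / 27
= 0.0333

0.0333


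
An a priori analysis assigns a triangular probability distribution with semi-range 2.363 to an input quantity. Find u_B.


u_B = half_width / sqrt(6)
u_B = 2.363 / 2.4494897
u_B = 0.9647

0.9647


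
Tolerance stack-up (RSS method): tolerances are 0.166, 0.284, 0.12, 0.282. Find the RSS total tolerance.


RSS = sqrt(0.166^2 + 0.284^2 + 0.12^2 + 0.282^2)
= sqrt(0.202136)
= 0.4496

0.4496


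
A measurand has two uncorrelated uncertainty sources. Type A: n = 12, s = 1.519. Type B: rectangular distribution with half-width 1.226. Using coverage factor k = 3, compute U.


u_A = s / sqrt(n) = 1.519 / sqrt(12) = 0.43849753
u_B = half_width / sqrt(3) = 1.226 / sqrt(3) = 0.70783143
uc = sqrt(u_A^2 + u_B^2) = sqrt(0.43849753^2 + 0.70783143^2) = 0.83264964
U = k * uc = 3 * 0.83264964
U = 2.4979

2.4979


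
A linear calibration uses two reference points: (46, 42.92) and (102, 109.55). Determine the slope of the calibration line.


slope = (y2 - y1) / (x2 - x1)
= (109.55 - 42.92) / (102 - 46)
= 66.6300 / 56
= 1.1898

1.1898


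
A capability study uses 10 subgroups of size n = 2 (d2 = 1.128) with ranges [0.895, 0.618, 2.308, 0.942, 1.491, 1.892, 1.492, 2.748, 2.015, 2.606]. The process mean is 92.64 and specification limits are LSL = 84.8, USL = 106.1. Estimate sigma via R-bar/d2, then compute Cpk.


R_bar = (0.895 + 0.618 + 2.308 + 0.942 + 1.491 + 1.892 + 1.492 + 2.748 + 2.015 + 2.606) / 10 = 1.7007
sigma = R_bar / d2 = 1.7007 / 1.128 = 1.5077128
Cp = (USL - LSL)/(6*sigma) = (106.1 - 84.8)/(6*1.5077128) = 2.3546
Cpu = (106.1 - 92.64)/(3*1.5077128) = 2.9758
Cpl = (92.64 - 84.8)/(3*1.5077128) = 1.7333
Cpk = min(Cpu, Cpl) = 1.7333

1.7333


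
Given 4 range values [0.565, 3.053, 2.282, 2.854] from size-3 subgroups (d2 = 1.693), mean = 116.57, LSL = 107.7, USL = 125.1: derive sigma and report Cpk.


R_bar = (0.565 + 3.053 + 2.282 + 2.854) / 4 = 2.1885
sigma = R_bar / d2 = 2.1885 / 1.693 = 1.2926757
Cp = (USL - LSL)/(6*sigma) = (125.1 - 107.7)/(6*1.2926757) = 2.2434
Cpu = (125.1 - 116.57)/(3*1.2926757) = 2.1996
Cpl = (116.57 - 107.7)/(3*1.2926757) = 2.2872
Cpk = min(Cpu, Cpl) = 2.1996

2.1996


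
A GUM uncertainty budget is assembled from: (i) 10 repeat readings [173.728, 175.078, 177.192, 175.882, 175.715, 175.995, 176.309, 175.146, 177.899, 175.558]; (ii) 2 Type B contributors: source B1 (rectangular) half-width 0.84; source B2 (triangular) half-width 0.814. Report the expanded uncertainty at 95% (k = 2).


mean = (173.728 + 175.078 + 177.192 + 175.882 + 175.715 + 175.995 + 176.309 + 175.146 + 177.899 + 175.558) / 10 = 175.8502
s = sqrt(sum((x - mean)^2)/(n-1)) = 1.151331
u_A = s / sqrt(n) = 1.151331 / sqrt(10) = 0.36408283
u_B1 = 0.84 / sqrt(3) = 0.48497423
u_B2 = 0.814 / sqrt(6) = 0.33231411
uc = sqrt(0.36408283^2 + 0.48497423^2 + 0.33231411^2) = 0.6915121
U = k * uc = 2 * 0.6915121
U = 1.3830

1.3830


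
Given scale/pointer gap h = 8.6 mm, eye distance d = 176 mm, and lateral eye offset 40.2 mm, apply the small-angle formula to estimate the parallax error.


error = h * offset / d
= 8.6 * 40.2 / 176
= 1.9643

1.9643


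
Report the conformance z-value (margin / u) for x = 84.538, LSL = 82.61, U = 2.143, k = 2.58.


u = U / k = 2.143 / 2.58 = 0.83062016
margin = |LSL - x| = |82.61 - 84.538| = 1.928
z = margin / u = 1.928 / 0.83062016
z = 2.3212

2.3212


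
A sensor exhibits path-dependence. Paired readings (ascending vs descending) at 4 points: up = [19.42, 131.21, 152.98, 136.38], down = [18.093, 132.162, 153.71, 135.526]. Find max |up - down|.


|19.42 - 18.093| = 1.3270
|131.21 - 132.162| = 0.9520
|152.98 - 153.71| = 0.7300
|136.38 - 135.526| = 0.8540
hysteresis = max(diffs) = 1.3270

1.3270


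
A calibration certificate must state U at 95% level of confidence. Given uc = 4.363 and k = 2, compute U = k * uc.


U = k * uc
U = 2 * 4.363
U = 8.7260

8.7260


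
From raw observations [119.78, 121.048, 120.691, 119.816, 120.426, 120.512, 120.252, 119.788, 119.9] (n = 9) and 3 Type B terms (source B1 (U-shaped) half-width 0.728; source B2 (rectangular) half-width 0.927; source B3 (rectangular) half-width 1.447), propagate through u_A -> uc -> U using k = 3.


mean = (119.78 + 121.048 + 120.691 + 119.816 + 120.426 + 120.512 + 120.252 + 119.788 + 119.9) / 9 = 120.2458889
s = sqrt(sum((x - mean)^2)/(n-1)) = 0.45770581
u_A = s / sqrt(n) = 0.45770581 / sqrt(9) = 0.1525686
u_B1 = 0.728 / sqrt(2) = 0.51477374
u_B2 = 0.927 / sqrt(3) = 0.5352037
u_B3 = 1.447 / sqrt(3) = 0.83542584
uc = sqrt(0.1525686^2 + 0.51477374^2 + 0.5352037^2 + 0.83542584^2) = 1.1281172
U = k * uc = 3 * 1.1281172
U = 3.3844

3.3844


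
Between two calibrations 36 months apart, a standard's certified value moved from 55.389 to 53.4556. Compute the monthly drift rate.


rate = (v2 - v1) / months
= (53.4556 - 55.389) / 36
= -1.9334 / 36
= -0.0537

-0.0537


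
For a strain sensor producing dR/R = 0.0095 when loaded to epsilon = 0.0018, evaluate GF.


GF = (dR/R) / epsilon
= 0.0095 / 0.0018
= 5.2778

5.2778


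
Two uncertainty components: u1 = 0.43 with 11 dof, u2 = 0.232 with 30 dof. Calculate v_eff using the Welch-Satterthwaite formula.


uc = sqrt(u1^2 + u2^2) = sqrt(0.43^2 + 0.232^2) = 0.4885939
v_eff = uc^4 / (u1^4/v1 + u2^4/v2)
= 0.4885939^4 / (0.43^4/11 + 0.232^4/30)
= 0.056989148 / 0.0032045683
v_eff = 17.7837

17.7837


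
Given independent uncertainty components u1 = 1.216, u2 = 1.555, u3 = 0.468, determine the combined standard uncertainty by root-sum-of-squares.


uc = sqrt(1.216^2 + 1.555^2 + 0.468^2)
uc = sqrt(4.115705)
uc = 2.0287

2.0287


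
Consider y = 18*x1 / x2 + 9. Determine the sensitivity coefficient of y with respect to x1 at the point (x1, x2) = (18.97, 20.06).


y = 18*x1 / x2 + 9
dy/dx1 = 18/x2
Evaluate at x2 = 20.06: c1 = 18 / 20.06
c1 = 0.8973

0.8973


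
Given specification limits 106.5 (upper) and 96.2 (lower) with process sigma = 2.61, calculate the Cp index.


Cp = (USL - LSL) / (6 * sigma)
= (106.5 - 96.2) / (6 * 2.61)
= 10.3000 / 15.6600
= 0.6577

0.6577


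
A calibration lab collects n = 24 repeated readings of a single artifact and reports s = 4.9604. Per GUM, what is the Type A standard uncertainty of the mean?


u_A = s / sqrt(n)
u_A = 4.9604 / sqrt(24)
u_A = 4.9604 / 4.8989795
u_A = 1.0125

1.0125


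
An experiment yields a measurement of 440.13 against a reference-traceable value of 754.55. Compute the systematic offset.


Systematic error = measured - true
= 440.13 - 754.55
= -314.4200

-314.4200


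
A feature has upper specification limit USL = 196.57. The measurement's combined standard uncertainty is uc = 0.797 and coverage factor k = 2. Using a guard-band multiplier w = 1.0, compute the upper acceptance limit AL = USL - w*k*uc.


U = k * uc = 2 * 0.797 = 1.594
guard band g = w * U = 1.0 * 1.594 = 1.594
AL = USL - g = 196.57 - 1.594
AL = 194.9760

194.9760


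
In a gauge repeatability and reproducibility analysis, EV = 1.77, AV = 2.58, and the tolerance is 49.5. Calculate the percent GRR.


GRR = sqrt(EV^2 + AV^2) = sqrt(1.77^2 + 2.58^2) = 3.1287857
%GRR = GRR / tol * 100 = 3.1287857 / 49.5 * 100
%GRR = 6.3208

6.3208


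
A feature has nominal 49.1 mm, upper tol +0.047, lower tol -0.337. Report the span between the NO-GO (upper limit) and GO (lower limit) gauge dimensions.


GO = nominal - lower_tol (smallest hole = maximum material condition)
GO = 49.1 - 0.337 = 48.763
NO-GO = nominal + upper_tol (largest hole = least material condition)
NO-GO = 49.1 + 0.047 = 49.147
spread = NO-GO - GO = 49.147 - 48.763 = 0.3840

0.3840


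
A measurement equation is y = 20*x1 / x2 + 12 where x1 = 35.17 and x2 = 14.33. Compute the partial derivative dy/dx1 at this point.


y = 20*x1 / x2 + 12
dy/dx1 = 20/x2
Evaluate at x2 = 14.33: c1 = 20 / 14.33
c1 = 1.3957

1.3957


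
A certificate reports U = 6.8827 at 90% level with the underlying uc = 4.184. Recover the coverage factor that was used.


k = U / uc
k = 6.8827 / 4.184
k = 1.645

1.645


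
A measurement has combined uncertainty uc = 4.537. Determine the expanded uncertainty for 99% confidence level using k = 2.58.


U = k * uc
U = 2.58 * 4.537
U = 11.7055

11.7055


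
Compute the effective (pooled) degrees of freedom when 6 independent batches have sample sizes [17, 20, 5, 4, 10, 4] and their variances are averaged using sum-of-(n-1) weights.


nu = sum_i (n_i - 1)
nu = ((17 - 1) + (20 - 1) + (5 - 1) + (4 - 1) + (10 - 1) + (4 - 1))
nu = 16 + 19 + 4 + 3 + 9 + 3
nu = 54

54


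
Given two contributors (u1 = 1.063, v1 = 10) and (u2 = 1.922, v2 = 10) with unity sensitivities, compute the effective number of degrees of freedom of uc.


uc = sqrt(u1^2 + u2^2) = sqrt(1.063^2 + 1.922^2) = 2.1963727
v_eff = uc^4 / (u1^4/v1 + u2^4/v2)
= 2.1963727^4 / (1.063^4/10 + 1.922^4/10)
= 23.271488 / 1.4923087
v_eff = 15.5943

15.5943


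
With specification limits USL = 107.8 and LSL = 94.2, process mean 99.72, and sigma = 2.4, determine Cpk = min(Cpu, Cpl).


Cpu = (USL - mean) / (3*sigma) = (107.8 - 99.72) / (3*2.4) = 1.1222
Cpl = (mean - LSL) / (3*sigma) = (99.72 - 94.2) / (3*2.4) = 0.7667
Cpk = min(Cpu, Cpl) = 0.7667

0.7667


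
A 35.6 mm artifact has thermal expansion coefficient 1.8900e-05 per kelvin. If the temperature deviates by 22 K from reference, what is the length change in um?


dL = L * alpha * dT
= 35.6 * 1.8900e-05 * 22
= 0.0148025 mm
dL_um = 0.0148025 * 1000 = 14.8025 um

14.8025


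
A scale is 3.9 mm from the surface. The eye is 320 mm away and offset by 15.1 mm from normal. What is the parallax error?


error = h * offset / d
= 3.9 * 15.1 / 320
= 0.1840

0.1840


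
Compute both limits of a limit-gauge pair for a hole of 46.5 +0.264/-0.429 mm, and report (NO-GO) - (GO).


GO = nominal - lower_tol (smallest hole = maximum material condition)
GO = 46.5 - 0.429 = 46.071
NO-GO = nominal + upper_tol (largest hole = least material condition)
NO-GO = 46.5 + 0.264 = 46.764
spread = NO-GO - GO = 46.764 - 46.071 = 0.6930

0.6930


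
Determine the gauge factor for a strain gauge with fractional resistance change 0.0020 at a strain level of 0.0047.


GF = (dR/R) / epsilon
= 0.0020 / 0.0047
= 0.4255

0.4255


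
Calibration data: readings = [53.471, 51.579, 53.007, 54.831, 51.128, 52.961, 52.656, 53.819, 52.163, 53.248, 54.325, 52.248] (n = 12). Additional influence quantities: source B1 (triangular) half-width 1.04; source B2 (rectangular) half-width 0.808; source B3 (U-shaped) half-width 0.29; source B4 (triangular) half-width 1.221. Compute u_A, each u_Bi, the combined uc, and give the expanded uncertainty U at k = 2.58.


mean = (53.471 + 51.579 + 53.007 + 54.831 + 51.128 + 52.961 + 52.656 + 53.819 + 52.163 + 53.248 + 54.325 + 52.248) / 12 = 52.953
s = sqrt(sum((x - mean)^2)/(n-1)) = 1.0848288
u_A = s / sqrt(n) = 1.0848288 / sqrt(12) = 0.3131631
u_B1 = 1.04 / sqrt(6) = 0.42457822
u_B2 = 0.808 / sqrt(3) = 0.46649902
u_B3 = 0.29 / sqrt(2) = 0.20506097
u_B4 = 1.221 / sqrt(6) = 0.49847116
uc = sqrt(0.3131631^2 + 0.42457822^2 + 0.46649902^2 + 0.20506097^2 + 0.49847116^2) = 0.88683856
U = k * uc = 2.58 * 0.88683856
U = 2.2880

2.2880


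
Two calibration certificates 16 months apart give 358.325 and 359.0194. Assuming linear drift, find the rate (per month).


rate = (v2 - v1) / months
= (359.0194 - 358.325) / 16
= 0.6944 / 16
= 0.0434

0.0434


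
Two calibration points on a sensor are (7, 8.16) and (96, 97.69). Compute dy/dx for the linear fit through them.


slope = (y2 - y1) / (x2 - x1)
= (97.69 - 8.16) / (96 - 7)
= 89.5300 / 89
= 1.0060

1.0060


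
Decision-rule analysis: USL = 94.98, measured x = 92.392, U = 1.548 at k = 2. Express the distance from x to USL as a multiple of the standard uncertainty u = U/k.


u = U / k = 1.548 / 2 = 0.774
margin = |USL - x| = |94.98 - 92.392| = 2.588
z = margin / u = 2.588 / 0.774
z = 3.3437

3.3437


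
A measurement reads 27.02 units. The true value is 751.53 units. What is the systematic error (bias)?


Systematic error = measured - true
= 27.02 - 751.53
= -724.5100

-724.5100


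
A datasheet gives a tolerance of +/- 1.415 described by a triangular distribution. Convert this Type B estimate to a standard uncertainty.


u_B = half_width / sqrt(6)
u_B = 1.415 / 2.4494897
u_B = 0.5777

0.5777


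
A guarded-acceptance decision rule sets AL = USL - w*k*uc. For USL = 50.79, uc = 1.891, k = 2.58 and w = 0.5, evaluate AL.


U = k * uc = 2.58 * 1.891 = 4.87878
guard band g = w * U = 0.5 * 4.87878 = 2.43939
AL = USL - g = 50.79 - 2.43939
AL = 48.3506

48.3506


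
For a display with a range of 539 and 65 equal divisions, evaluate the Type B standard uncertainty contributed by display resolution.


resolution = range / divisions
resolution = 539 / 65 = 8.2923077
u_res = resolution / (2*sqrt(3))
u_res = 8.2923077 / 3.4641016
u_res = 2.3938

2.3938


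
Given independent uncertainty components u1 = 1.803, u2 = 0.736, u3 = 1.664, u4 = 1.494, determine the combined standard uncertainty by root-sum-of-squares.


uc = sqrt(1.803^2 + 0.736^2 + 1.664^2 + 1.494^2)
uc = sqrt(8.793437)
uc = 2.9654

2.9654


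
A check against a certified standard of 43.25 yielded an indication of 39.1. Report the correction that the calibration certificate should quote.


Correction = standard - reading
= 43.25 - 39.1
= 4.1500

4.1500


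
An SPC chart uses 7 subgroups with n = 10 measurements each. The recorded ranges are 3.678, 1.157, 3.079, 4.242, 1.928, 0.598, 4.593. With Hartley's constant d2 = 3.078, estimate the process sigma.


R_bar = (3.678 + 1.157 + 3.079 + 4.242 + 1.928 + 0.598 + 4.593) / 7
R_bar = 19.275 / 7 = 2.7535714
sigma_hat = R_bar / d2 = 2.7535714 / 3.078 = 0.8946

0.8946


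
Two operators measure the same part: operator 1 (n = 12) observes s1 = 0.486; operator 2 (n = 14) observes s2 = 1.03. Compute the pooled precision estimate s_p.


s_p = sqrt(((n1-1)*s1^2 + (n2-1)*s2^2) / (n1+n2-2))
numerator = (12-1)*0.486^2 + (14-1)*1.03^2 = 2.598156 + 13.7917 = 16.389856
denominator = 12 + 14 - 2 = 24
s_p^2 = 16.389856 / 24 = 0.68291067
s_p = sqrt(0.68291067) = 0.8264

0.8264


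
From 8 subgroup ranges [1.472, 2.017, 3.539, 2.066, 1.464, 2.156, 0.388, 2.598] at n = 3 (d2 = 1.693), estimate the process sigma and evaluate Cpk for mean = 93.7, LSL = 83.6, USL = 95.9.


R_bar = (1.472 + 2.017 + 3.539 + 2.066 + 1.464 + 2.156 + 0.388 + 2.598) / 8 = 1.9625
sigma = R_bar / d2 = 1.9625 / 1.693 = 1.1591849
Cp = (USL - LSL)/(6*sigma) = (95.9 - 83.6)/(6*1.1591849) = 1.7685
Cpu = (95.9 - 93.7)/(3*1.1591849) = 0.6326
Cpl = (93.7 - 83.6)/(3*1.1591849) = 2.9043
Cpk = min(Cpu, Cpl) = 0.6326

0.6326


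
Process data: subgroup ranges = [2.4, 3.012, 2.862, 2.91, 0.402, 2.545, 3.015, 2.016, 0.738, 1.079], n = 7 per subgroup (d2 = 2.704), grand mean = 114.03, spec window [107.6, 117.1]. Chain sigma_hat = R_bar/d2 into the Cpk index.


R_bar = (2.4 + 3.012 + 2.862 + 2.91 + 0.402 + 2.545 + 3.015 + 2.016 + 0.738 + 1.079) / 10 = 2.0979
sigma = R_bar / d2 = 2.0979 / 2.704 = 0.77585059
Cp = (USL - LSL)/(6*sigma) = (117.1 - 107.6)/(6*0.77585059) = 2.0408
Cpu = (117.1 - 114.03)/(3*0.77585059) = 1.3190
Cpl = (114.03 - 107.6)/(3*0.77585059) = 2.7626
Cpk = min(Cpu, Cpl) = 1.3190

1.3190


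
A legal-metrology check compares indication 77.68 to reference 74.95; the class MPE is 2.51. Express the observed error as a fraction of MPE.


e = indication - reference = 77.68 - 74.95 = 2.7300
|e| = 2.7300
ratio = |e| / MPE = 2.7300 / 2.51
ratio = 1.0876

1.0876


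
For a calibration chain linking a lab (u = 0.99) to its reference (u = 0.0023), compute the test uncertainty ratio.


TUR = u_lab / u_ref
= 0.99 / 0.0023
= 430.4348

430.4348


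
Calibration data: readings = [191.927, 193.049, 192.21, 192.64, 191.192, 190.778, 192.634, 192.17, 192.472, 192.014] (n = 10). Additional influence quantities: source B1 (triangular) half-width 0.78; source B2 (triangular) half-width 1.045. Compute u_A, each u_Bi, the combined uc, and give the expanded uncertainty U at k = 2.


mean = (191.927 + 193.049 + 192.21 + 192.64 + 191.192 + 190.778 + 192.634 + 192.17 + 192.472 + 192.014) / 10 = 192.1086
s = sqrt(sum((x - mean)^2)/(n-1)) = 0.68649467
u_A = s / sqrt(n) = 0.68649467 / sqrt(10) = 0.21708868
u_B1 = 0.78 / sqrt(6) = 0.31843367
u_B2 = 1.045 / sqrt(6) = 0.42661946
uc = sqrt(0.21708868^2 + 0.31843367^2 + 0.42661946^2) = 0.57491883
U = k * uc = 2 * 0.57491883
U = 1.1498

1.1498


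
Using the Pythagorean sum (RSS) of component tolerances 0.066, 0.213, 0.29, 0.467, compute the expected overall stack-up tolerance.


RSS = sqrt(0.066^2 + 0.213^2 + 0.29^2 + 0.467^2)
= sqrt(0.351914)
= 0.5932

0.5932


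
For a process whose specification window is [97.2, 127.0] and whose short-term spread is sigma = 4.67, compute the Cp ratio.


Cp = (USL - LSL) / (6 * sigma)
= (127.0 - 97.2) / (6 * 4.67)
= 29.8000 / 28.0200
= 1.0635

1.0635


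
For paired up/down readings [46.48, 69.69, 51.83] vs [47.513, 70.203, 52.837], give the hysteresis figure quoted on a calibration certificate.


|46.48 - 47.513| = 1.0330
|69.69 - 70.203| = 0.5130
|51.83 - 52.837| = 1.0070
hysteresis = max(diffs) = 1.0330

1.0330


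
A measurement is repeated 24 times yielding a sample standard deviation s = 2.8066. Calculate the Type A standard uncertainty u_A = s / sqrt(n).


u_A = s / sqrt(n)
u_A = 2.8066 / sqrt(24)
u_A = 2.8066 / 4.8989795
u_A = 0.5729

0.5729


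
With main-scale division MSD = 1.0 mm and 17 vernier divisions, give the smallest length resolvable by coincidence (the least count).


LC = MSD / n_div
= 1.0 / 17
= 0.0588

0.0588


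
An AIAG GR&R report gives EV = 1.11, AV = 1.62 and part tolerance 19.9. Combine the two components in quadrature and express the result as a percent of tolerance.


GRR = sqrt(EV^2 + AV^2) = sqrt(1.11^2 + 1.62^2) = 1.9637973
%GRR = GRR / tol * 100 = 1.9637973 / 19.9 * 100
%GRR = 9.8683

9.8683


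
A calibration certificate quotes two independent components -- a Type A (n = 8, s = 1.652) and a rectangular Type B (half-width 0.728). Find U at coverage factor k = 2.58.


u_A = s / sqrt(n) = 1.652 / sqrt(8) = 0.5840702
u_B = half_width / sqrt(3) = 0.728 / sqrt(3) = 0.420311
uc = sqrt(u_A^2 + u_B^2) = sqrt(0.5840702^2 + 0.420311^2) = 0.71958275
U = k * uc = 2.58 * 0.71958275
U = 1.8565

1.8565


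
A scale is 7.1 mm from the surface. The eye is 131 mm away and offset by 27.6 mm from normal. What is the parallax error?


error = h * offset / d
= 7.1 * 27.6 / 131
= 1.4959

1.4959


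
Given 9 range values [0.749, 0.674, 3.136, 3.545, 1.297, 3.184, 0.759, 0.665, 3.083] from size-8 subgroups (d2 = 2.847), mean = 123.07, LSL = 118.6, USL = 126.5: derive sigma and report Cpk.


R_bar = (0.749 + 0.674 + 3.136 + 3.545 + 1.297 + 3.184 + 0.759 + 0.665 + 3.083) / 9 = 1.8991111
sigma = R_bar / d2 = 1.8991111 / 2.847 = 0.66705694
Cp = (USL - LSL)/(6*sigma) = (126.5 - 118.6)/(6*0.66705694) = 1.9738
Cpu = (126.5 - 123.07)/(3*0.66705694) = 1.7140
Cpl = (123.07 - 118.6)/(3*0.66705694) = 2.2337
Cpk = min(Cpu, Cpl) = 1.7140

1.7140


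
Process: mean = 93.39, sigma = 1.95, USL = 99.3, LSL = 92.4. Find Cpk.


Cpu = (USL - mean) / (3*sigma) = (99.3 - 93.39) / (3*1.95) = 1.0103
Cpl = (mean - LSL) / (3*sigma) = (93.39 - 92.4) / (3*1.95) = 0.1692
Cpk = min(Cpu, Cpl) = 0.1692

0.1692


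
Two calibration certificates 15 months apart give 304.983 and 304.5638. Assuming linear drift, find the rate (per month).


rate = (v2 - v1) / months
= (304.5638 - 304.983) / 15
= -0.4192 / 15
= -0.0279

-0.0279


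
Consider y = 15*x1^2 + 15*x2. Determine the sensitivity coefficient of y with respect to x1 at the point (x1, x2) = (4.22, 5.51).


y = 15*x1^2 + 15*x2
dy/dx1 = 2*15*x1
Evaluate at x1 = 4.22: c1 = 30 * 4.22
c1 = 126.6000

126.6000


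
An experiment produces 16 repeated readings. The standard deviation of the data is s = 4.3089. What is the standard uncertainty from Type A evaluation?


u_A = s / sqrt(n)
u_A = 4.3089 / sqrt(16)
u_A = 4.3089 / 4
u_A = 1.0772

1.0772


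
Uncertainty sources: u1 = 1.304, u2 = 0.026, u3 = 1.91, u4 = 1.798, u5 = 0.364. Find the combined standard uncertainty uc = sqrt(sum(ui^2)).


uc = sqrt(1.304^2 + 0.026^2 + 1.91^2 + 1.798^2 + 0.364^2)
uc = sqrt(8.714492)
uc = 2.9520

2.9520


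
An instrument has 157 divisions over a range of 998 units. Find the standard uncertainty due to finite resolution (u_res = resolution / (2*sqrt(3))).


resolution = range / divisions
resolution = 998 / 157 = 6.3566879
u_res = resolution / (2*sqrt(3))
u_res = 6.3566879 / 3.4641016
u_res = 1.8350

1.8350


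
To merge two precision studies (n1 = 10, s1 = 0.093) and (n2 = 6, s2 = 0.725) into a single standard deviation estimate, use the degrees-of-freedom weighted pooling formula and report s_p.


s_p = sqrt(((n1-1)*s1^2 + (n2-1)*s2^2) / (n1+n2-2))
numerator = (10-1)*0.093^2 + (6-1)*0.725^2 = 0.077841 + 2.628125 = 2.705966
denominator = 10 + 6 - 2 = 14
s_p^2 = 2.705966 / 14 = 0.19328329
s_p = sqrt(0.19328329) = 0.4396

0.4396


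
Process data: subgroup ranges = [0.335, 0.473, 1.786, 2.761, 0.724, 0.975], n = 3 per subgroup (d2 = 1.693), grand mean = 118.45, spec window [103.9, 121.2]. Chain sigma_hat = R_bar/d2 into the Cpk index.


R_bar = (0.335 + 0.473 + 1.786 + 2.761 + 0.724 + 0.975) / 6 = 1.1756667
sigma = R_bar / d2 = 1.1756667 / 1.693 = 0.69442806
Cp = (USL - LSL)/(6*sigma) = (121.2 - 103.9)/(6*0.69442806) = 4.1521
Cpu = (121.2 - 118.45)/(3*0.69442806) = 1.3200
Cpl = (118.45 - 103.9)/(3*0.69442806) = 6.9842
Cpk = min(Cpu, Cpl) = 1.3200

1.3200


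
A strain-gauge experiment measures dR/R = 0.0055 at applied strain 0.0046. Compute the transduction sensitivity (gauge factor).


GF = (dR/R) / epsilon
= 0.0055 / 0.0046
= 1.1957

1.1957


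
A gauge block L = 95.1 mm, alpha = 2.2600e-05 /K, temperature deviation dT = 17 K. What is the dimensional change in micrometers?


dL = L * alpha * dT
= 95.1 * 2.2600e-05 * 17
= 0.0365374 mm
dL_um = 0.0365374 * 1000 = 36.5374 um

36.5374


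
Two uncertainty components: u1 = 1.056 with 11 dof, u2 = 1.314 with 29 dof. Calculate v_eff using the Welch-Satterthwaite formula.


uc = sqrt(u1^2 + u2^2) = sqrt(1.056^2 + 1.314^2) = 1.6857438
v_eff = uc^4 / (u1^4/v1 + u2^4/v2)
= 1.6857438^4 / (1.056^4/11 + 1.314^4/29)
= 8.0754417 / 0.21584574
v_eff = 37.4130

37.4130
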